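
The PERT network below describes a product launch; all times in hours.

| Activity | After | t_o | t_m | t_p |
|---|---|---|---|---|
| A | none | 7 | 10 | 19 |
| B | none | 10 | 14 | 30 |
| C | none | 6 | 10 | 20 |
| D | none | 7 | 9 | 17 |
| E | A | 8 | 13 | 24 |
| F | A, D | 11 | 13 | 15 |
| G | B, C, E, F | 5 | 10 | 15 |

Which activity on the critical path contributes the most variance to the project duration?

te_A = (7 + 4·10 + 19)/6 = 66/6 = 11; σ²_A = ((19−7)/6)² = 4.000
te_B = (10 + 4·14 + 30)/6 = 96/6 = 16; σ²_B = ((30−10)/6)² = 11.111
te_C = (6 + 4·10 + 20)/6 = 66/6 = 11; σ²_C = ((20−6)/6)² = 5.444
te_D = (7 + 4·9 + 17)/6 = 60/6 = 10; σ²_D = ((17−7)/6)² = 2.778
te_E = (8 + 4·13 + 24)/6 = 84/6 = 14; σ²_E = ((24−8)/6)² = 7.111
te_F = (11 + 4·13 + 15)/6 = 78/6 = 13; σ²_F = ((15−11)/6)² = 0.444
te_G = (5 + 4·10 + 15)/6 = 60/6 = 10; σ²_G = ((15−5)/6)² = 2.778

Forward pass:
ES_A = 0; EF_A = 11
ES_B = 0; EF_B = 16
ES_C = 0; EF_C = 11
ES_D = 0; EF_D = 10
ES_E = 11; EF_E = 11+14 = 25
ES_F = max(EF_A=11, EF_D=10) = 11; EF_F = 11+13 = 24
ES_G = max(EF_B=16, EF_C=11, EF_E=25, EF_F=24) = 25; EF_G = 25+10 = 35
Expected project duration μ = 35 hours. Critical path: A → E → G.

Variances on critical path: σ²_A=4.000, σ²_E=7.111, σ²_G=2.778.
Largest is σ²_E = 7.111.

E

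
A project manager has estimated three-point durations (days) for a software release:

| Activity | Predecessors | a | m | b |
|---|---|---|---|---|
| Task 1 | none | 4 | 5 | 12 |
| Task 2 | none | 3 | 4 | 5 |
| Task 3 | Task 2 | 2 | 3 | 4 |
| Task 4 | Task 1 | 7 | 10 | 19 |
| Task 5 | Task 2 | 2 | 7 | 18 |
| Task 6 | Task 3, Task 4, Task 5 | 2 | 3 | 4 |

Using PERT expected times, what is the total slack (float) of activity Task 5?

5 days

te_Task 1 = (4 + 4·5 + 12)/6 = 36/6 = 6
te_Task 2 = (3 + 4·4 + 5)/6 = 24/6 = 4
te_Task 3 = (2 + 4·3 + 4)/6 = 18/6 = 3
te_Task 4 = (7 + 4·10 + 19)/6 = 66/6 = 11
te_Task 5 = (2 + 4·7 + 18)/6 = 48/6 = 8
te_Task 6 = (2 + 4·3 + 4)/6 = 18/6 = 3

Forward pass:
ES_Task 1 = 0; EF_Task 1 = 6
ES_Task 2 = 0; EF_Task 2 = 4
ES_Task 3 = 4; EF_Task 3 = 4+3 = 7
ES_Task 4 = 6; EF_Task 4 = 6+11 = 17
ES_Task 5 = 4; EF_Task 5 = 4+8 = 12
ES_Task 6 = max(EF_Task 3=7, EF_Task 4=17, EF_Task 5=12) = 17; EF_Task 6 = 17+3 = 20
Expected project duration μ = 20 days. Critical path: Task 1 → Task 4 → Task 6.

Backward pass:
LF_Task 6 = 20; LS_Task 6 = 20−3 = 17
LF_Task 5 = LS_Task 6 = 17; LS_Task 5 = 17−8 = 9
LF_Task 4 = LS_Task 6 = 17; LS_Task 4 = 17−11 = 6
LF_Task 3 = LS_Task 6 = 17; LS_Task 3 = 17−3 = 14
LF_Task 2 = min(LS_Task 3=14, LS_Task 5=9) = 9; LS_Task 2 = 9−4 = 5
LF_Task 1 = LS_Task 4 = 6; LS_Task 1 = 6−6 = 0
Slack_Task 5 = LS_Task 5 − ES_Task 5 = 9 − 4 = 5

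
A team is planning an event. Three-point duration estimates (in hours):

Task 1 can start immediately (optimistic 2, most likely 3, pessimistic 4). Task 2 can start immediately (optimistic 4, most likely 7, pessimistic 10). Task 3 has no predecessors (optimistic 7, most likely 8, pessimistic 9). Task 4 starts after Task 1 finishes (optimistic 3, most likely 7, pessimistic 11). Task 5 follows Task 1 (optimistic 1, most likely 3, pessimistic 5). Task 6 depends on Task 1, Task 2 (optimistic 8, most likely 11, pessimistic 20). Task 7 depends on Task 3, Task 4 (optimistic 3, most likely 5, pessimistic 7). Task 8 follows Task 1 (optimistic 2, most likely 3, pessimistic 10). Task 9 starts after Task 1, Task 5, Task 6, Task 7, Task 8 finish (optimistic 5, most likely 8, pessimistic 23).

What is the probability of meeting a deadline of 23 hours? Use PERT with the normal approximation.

0.054

te_Task 1 = (2 + 4·3 + 4)/6 = 18/6 = 3; σ²_Task 1 = ((4−2)/6)² = 0.111
te_Task 2 = (4 + 4·7 + 10)/6 = 42/6 = 7; σ²_Task 2 = ((10−4)/6)² = 1.000
te_Task 3 = (7 + 4·8 + 9)/6 = 48/6 = 8; σ²_Task 3 = ((9−7)/6)² = 0.111
te_Task 4 = (3 + 4·7 + 11)/6 = 42/6 = 7; σ²_Task 4 = ((11−3)/6)² = 1.778
te_Task 5 = (1 + 4·3 + 5)/6 = 18/6 = 3; σ²_Task 5 = ((5−1)/6)² = 0.444
te_Task 6 = (8 + 4·11 + 20)/6 = 72/6 = 12; σ²_Task 6 = ((20−8)/6)² = 4.000
te_Task 7 = (3 + 4·5 + 7)/6 = 30/6 = 5; σ²_Task 7 = ((7−3)/6)² = 0.444
te_Task 8 = (2 + 4·3 + 10)/6 = 24/6 = 4; σ²_Task 8 = ((10−2)/6)² = 1.778
te_Task 9 = (5 + 4·8 + 23)/6 = 60/6 = 10; σ²_Task 9 = ((23−5)/6)² = 9.000

Forward pass:
ES_Task 1 = 0; EF_Task 1 = 3
ES_Task 2 = 0; EF_Task 2 = 7
ES_Task 3 = 0; EF_Task 3 = 8
ES_Task 4 = 3; EF_Task 4 = 3+7 = 10
ES_Task 5 = 3; EF_Task 5 = 3+3 = 6
ES_Task 6 = max(EF_Task 1=3, EF_Task 2=7) = 7; EF_Task 6 = 7+12 = 19
ES_Task 7 = max(EF_Task 3=8, EF_Task 4=10) = 10; EF_Task 7 = 10+5 = 15
ES_Task 8 = 3; EF_Task 8 = 3+4 = 7
ES_Task 9 = max(EF_Task 1=3, EF_Task 5=6, EF_Task 6=19, EF_Task 7=15, EF_Task 8=7) = 19; EF_Task 9 = 19+10 = 29
Expected project duration μ = 29 hours. Critical path: Task 2 → Task 6 → Task 9.

Variance along critical path = 1.000 + 4.000 + 9.000 = 14.000; σ = √14.000 = 3.742 hours.
Z = (23 − 29) / 3.742 = -1.604
P(T ≤ 23) = Φ(-1.604) ≈ 0.054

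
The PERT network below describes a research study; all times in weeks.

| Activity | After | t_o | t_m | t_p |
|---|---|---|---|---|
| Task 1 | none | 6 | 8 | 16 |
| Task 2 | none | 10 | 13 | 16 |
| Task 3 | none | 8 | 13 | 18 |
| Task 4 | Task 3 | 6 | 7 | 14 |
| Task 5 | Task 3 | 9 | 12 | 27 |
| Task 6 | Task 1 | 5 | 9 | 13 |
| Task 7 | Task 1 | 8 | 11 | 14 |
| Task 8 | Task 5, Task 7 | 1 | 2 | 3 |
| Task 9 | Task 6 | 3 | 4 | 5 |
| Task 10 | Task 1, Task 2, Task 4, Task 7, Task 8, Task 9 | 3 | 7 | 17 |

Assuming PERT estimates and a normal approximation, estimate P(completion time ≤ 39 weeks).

0.685

te_Task 1 = (6 + 4·8 + 16)/6 = 54/6 = 9; σ²_Task 1 = ((16−6)/6)² = 2.778
te_Task 2 = (10 + 4·13 + 16)/6 = 78/6 = 13; σ²_Task 2 = ((16−10)/6)² = 1.000
te_Task 3 = (8 + 4·13 + 18)/6 = 78/6 = 13; σ²_Task 3 = ((18−8)/6)² = 2.778
te_Task 4 = (6 + 4·7 + 14)/6 = 48/6 = 8; σ²_Task 4 = ((14−6)/6)² = 1.778
te_Task 5 = (9 + 4·12 + 27)/6 = 84/6 = 14; σ²_Task 5 = ((27−9)/6)² = 9.000
te_Task 6 = (5 + 4·9 + 13)/6 = 54/6 = 9; σ²_Task 6 = ((13−5)/6)² = 1.778
te_Task 7 = (8 + 4·11 + 14)/6 = 66/6 = 11; σ²_Task 7 = ((14−8)/6)² = 1.000
te_Task 8 = (1 + 4·2 + 3)/6 = 12/6 = 2; σ²_Task 8 = ((3−1)/6)² = 0.111
te_Task 9 = (3 + 4·4 + 5)/6 = 24/6 = 4; σ²_Task 9 = ((5−3)/6)² = 0.111
te_Task 10 = (3 + 4·7 + 17)/6 = 48/6 = 8; σ²_Task 10 = ((17−3)/6)² = 5.444

Forward pass:
ES_Task 1 = 0; EF_Task 1 = 9
ES_Task 2 = 0; EF_Task 2 = 13
ES_Task 3 = 0; EF_Task 3 = 13
ES_Task 4 = 13; EF_Task 4 = 13+8 = 21
ES_Task 5 = 13; EF_Task 5 = 13+14 = 27
ES_Task 6 = 9; EF_Task 6 = 9+9 = 18
ES_Task 7 = 9; EF_Task 7 = 9+11 = 20
ES_Task 8 = max(EF_Task 5=27, EF_Task 7=20) = 27; EF_Task 8 = 27+2 = 29
ES_Task 9 = 18; EF_Task 9 = 18+4 = 22
ES_Task 10 = max(EF_Task 1=9, EF_Task 2=13, EF_Task 4=21, EF_Task 7=20, EF_Task 8=29, EF_Task 9=22) = 29; EF_Task 10 = 29+8 = 37
Expected project duration μ = 37 weeks. Critical path: Task 3 → Task 5 → Task 8 → Task 10.

Variance along critical path = 2.778 + 9.000 + 0.111 + 5.444 = 17.333; σ = √17.333 = 4.163 weeks.
Z = (39 − 37) / 4.163 = 0.480
P(T ≤ 39) = Φ(0.480) ≈ 0.685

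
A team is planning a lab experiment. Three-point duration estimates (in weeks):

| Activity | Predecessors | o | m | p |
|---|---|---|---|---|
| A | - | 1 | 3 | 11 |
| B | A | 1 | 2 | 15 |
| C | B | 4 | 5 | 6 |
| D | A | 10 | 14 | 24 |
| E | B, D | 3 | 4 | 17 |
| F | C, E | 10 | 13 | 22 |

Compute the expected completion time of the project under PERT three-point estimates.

te_A = (1 + 4·3 + 11)/6 = 24/6 = 4
te_B = (1 + 4·2 + 15)/6 = 24/6 = 4
te_C = (4 + 4·5 + 6)/6 = 30/6 = 5
te_D = (10 + 4·14 + 24)/6 = 90/6 = 15
te_E = (3 + 4·4 + 17)/6 = 36/6 = 6
te_F = (10 + 4·13 + 22)/6 = 84/6 = 14

Forward pass:
ES_A = 0; EF_A = 4
ES_B = 4; EF_B = 4+4 = 8
ES_C = 8; EF_C = 8+5 = 13
ES_D = 4; EF_D = 4+15 = 19
ES_E = max(EF_B=8, EF_D=19) = 19; EF_E = 19+6 = 25
ES_F = max(EF_C=13, EF_E=25) = 25; EF_F = 25+14 = 39
Expected project duration μ = 39 weeks. Critical path: A → D → E → F.

39 weeks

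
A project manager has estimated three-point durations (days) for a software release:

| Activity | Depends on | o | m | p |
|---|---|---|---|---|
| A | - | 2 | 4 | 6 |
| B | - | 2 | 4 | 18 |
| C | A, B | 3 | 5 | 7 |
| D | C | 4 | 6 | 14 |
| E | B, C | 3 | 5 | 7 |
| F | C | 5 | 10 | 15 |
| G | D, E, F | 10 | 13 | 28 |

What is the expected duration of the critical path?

36 days

te_A = (2 + 4·4 + 6)/6 = 24/6 = 4
te_B = (2 + 4·4 + 18)/6 = 36/6 = 6
te_C = (3 + 4·5 + 7)/6 = 30/6 = 5
te_D = (4 + 4·6 + 14)/6 = 42/6 = 7
te_E = (3 + 4·5 + 7)/6 = 30/6 = 5
te_F = (5 + 4·10 + 15)/6 = 60/6 = 10
te_G = (10 + 4·13 + 28)/6 = 90/6 = 15

Forward pass:
ES_A = 0; EF_A = 4
ES_B = 0; EF_B = 6
ES_C = max(EF_A=4, EF_B=6) = 6; EF_C = 6+5 = 11
ES_D = 11; EF_D = 11+7 = 18
ES_E = max(EF_B=6, EF_C=11) = 11; EF_E = 11+5 = 16
ES_F = 11; EF_F = 11+10 = 21
ES_G = max(EF_D=18, EF_E=16, EF_F=21) = 21; EF_G = 21+15 = 36
Expected project duration μ = 36 days. Critical path: B → C → F → G.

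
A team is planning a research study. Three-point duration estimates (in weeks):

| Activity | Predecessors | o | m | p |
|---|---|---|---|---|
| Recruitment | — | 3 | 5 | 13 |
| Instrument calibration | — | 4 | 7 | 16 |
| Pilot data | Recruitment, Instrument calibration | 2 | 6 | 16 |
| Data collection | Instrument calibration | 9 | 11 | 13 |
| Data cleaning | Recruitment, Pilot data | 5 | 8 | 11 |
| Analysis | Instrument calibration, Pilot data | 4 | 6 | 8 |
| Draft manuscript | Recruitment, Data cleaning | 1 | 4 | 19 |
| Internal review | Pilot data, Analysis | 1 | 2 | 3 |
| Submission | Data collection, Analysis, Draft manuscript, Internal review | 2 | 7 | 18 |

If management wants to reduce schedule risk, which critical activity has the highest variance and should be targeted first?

Draft manuscript

te_Recruitment = (3 + 4·5 + 13)/6 = 36/6 = 6; σ²_Recruitment = ((13−3)/6)² = 2.778
te_Instrument calibration = (4 + 4·7 + 16)/6 = 48/6 = 8; σ²_Instrument calibration = ((16−4)/6)² = 4.000
te_Pilot data = (2 + 4·6 + 16)/6 = 42/6 = 7; σ²_Pilot data = ((16−2)/6)² = 5.444
te_Data collection = (9 + 4·11 + 13)/6 = 66/6 = 11; σ²_Data collection = ((13−9)/6)² = 0.444
te_Data cleaning = (5 + 4·8 + 11)/6 = 48/6 = 8; σ²_Data cleaning = ((11−5)/6)² = 1.000
te_Analysis = (4 + 4·6 + 8)/6 = 36/6 = 6; σ²_Analysis = ((8−4)/6)² = 0.444
te_Draft manuscript = (1 + 4·4 + 19)/6 = 36/6 = 6; σ²_Draft manuscript = ((19−1)/6)² = 9.000
te_Internal review = (1 + 4·2 + 3)/6 = 12/6 = 2; σ²_Internal review = ((3−1)/6)² = 0.111
te_Submission = (2 + 4·7 + 18)/6 = 48/6 = 8; σ²_Submission = ((18−2)/6)² = 7.111

Forward pass:
ES_Recruitment = 0; EF_Recruitment = 6
ES_Instrument calibration = 0; EF_Instrument calibration = 8
ES_Pilot data = max(EF_Recruitment=6, EF_Instrument calibration=8) = 8; EF_Pilot data = 8+7 = 15
ES_Data collection = 8; EF_Data collection = 8+11 = 19
ES_Data cleaning = max(EF_Recruitment=6, EF_Pilot data=15) = 15; EF_Data cleaning = 15+8 = 23
ES_Analysis = max(EF_Instrument calibration=8, EF_Pilot data=15) = 15; EF_Analysis = 15+6 = 21
ES_Draft manuscript = max(EF_Recruitment=6, EF_Data cleaning=23) = 23; EF_Draft manuscript = 23+6 = 29
ES_Internal review = max(EF_Pilot data=15, EF_Analysis=21) = 21; EF_Internal review = 21+2 = 23
ES_Submission = max(EF_Data collection=19, EF_Analysis=21, EF_Draft manuscript=29, EF_Internal review=23) = 29; EF_Submission = 29+8 = 37
Expected project duration μ = 37 weeks. Critical path: Instrument calibration → Pilot data → Data cleaning → Draft manuscript → Submission.

Variances on critical path: σ²_Instrument calibration=4.000, σ²_Pilot data=5.444, σ²_Data cleaning=1.000, σ²_Draft manuscript=9.000, σ²_Submission=7.111.
Largest is σ²_Draft manuscript = 9.000.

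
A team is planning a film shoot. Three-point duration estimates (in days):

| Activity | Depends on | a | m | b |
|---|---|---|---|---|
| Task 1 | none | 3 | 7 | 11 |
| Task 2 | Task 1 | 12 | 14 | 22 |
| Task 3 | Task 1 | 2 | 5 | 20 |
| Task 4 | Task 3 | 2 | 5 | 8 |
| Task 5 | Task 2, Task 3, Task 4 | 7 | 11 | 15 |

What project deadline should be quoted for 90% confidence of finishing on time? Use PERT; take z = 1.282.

te_Task 1 = (3 + 4·7 + 11)/6 = 42/6 = 7; σ²_Task 1 = ((11−3)/6)² = 1.778
te_Task 2 = (12 + 4·14 + 22)/6 = 90/6 = 15; σ²_Task 2 = ((22−12)/6)² = 2.778
te_Task 3 = (2 + 4·5 + 20)/6 = 42/6 = 7; σ²_Task 3 = ((20−2)/6)² = 9.000
te_Task 4 = (2 + 4·5 + 8)/6 = 30/6 = 5; σ²_Task 4 = ((8−2)/6)² = 1.000
te_Task 5 = (7 + 4·11 + 15)/6 = 66/6 = 11; σ²_Task 5 = ((15−7)/6)² = 1.778

Forward pass:
ES_Task 1 = 0; EF_Task 1 = 7
ES_Task 2 = 7; EF_Task 2 = 7+15 = 22
ES_Task 3 = 7; EF_Task 3 = 7+7 = 14
ES_Task 4 = 14; EF_Task 4 = 14+5 = 19
ES_Task 5 = max(EF_Task 2=22, EF_Task 3=14, EF_Task 4=19) = 22; EF_Task 5 = 22+11 = 33
Expected project duration μ = 33 days. Critical path: Task 1 → Task 2 → Task 5.

Variance along critical path = 1.778 + 2.778 + 1.778 = 6.333; σ = 2.517 days.
D = μ + z·σ = 33 + 1.282·2.517 = 36.2 days

36.2 days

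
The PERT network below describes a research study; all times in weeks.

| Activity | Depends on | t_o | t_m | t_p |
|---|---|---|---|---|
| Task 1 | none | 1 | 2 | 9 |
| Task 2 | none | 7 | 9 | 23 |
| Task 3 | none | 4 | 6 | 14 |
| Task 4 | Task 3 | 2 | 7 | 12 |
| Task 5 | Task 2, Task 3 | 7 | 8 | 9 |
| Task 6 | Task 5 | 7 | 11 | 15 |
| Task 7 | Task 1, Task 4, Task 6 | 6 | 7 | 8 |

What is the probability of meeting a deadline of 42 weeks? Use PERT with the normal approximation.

te_Task 1 = (1 + 4·2 + 9)/6 = 18/6 = 3; σ²_Task 1 = ((9−1)/6)² = 1.778
te_Task 2 = (7 + 4·9 + 23)/6 = 66/6 = 11; σ²_Task 2 = ((23−7)/6)² = 7.111
te_Task 3 = (4 + 4·6 + 14)/6 = 42/6 = 7; σ²_Task 3 = ((14−4)/6)² = 2.778
te_Task 4 = (2 + 4·7 + 12)/6 = 42/6 = 7; σ²_Task 4 = ((12−2)/6)² = 2.778
te_Task 5 = (7 + 4·8 + 9)/6 = 48/6 = 8; σ²_Task 5 = ((9−7)/6)² = 0.111
te_Task 6 = (7 + 4·11 + 15)/6 = 66/6 = 11; σ²_Task 6 = ((15−7)/6)² = 1.778
te_Task 7 = (6 + 4·7 + 8)/6 = 42/6 = 7; σ²_Task 7 = ((8−6)/6)² = 0.111

Forward pass:
ES_Task 1 = 0; EF_Task 1 = 3
ES_Task 2 = 0; EF_Task 2 = 11
ES_Task 3 = 0; EF_Task 3 = 7
ES_Task 4 = 7; EF_Task 4 = 7+7 = 14
ES_Task 5 = max(EF_Task 2=11, EF_Task 3=7) = 11; EF_Task 5 = 11+8 = 19
ES_Task 6 = 19; EF_Task 6 = 19+11 = 30
ES_Task 7 = max(EF_Task 1=3, EF_Task 4=14, EF_Task 6=30) = 30; EF_Task 7 = 30+7 = 37
Expected project duration μ = 37 weeks. Critical path: Task 2 → Task 5 → Task 6 → Task 7.

Variance along critical path = 7.111 + 0.111 + 1.778 + 0.111 = 9.111; σ = √9.111 = 3.018 weeks.
Z = (42 − 37) / 3.018 = 1.656
P(T ≤ 42) = Φ(1.656) ≈ 0.951

0.951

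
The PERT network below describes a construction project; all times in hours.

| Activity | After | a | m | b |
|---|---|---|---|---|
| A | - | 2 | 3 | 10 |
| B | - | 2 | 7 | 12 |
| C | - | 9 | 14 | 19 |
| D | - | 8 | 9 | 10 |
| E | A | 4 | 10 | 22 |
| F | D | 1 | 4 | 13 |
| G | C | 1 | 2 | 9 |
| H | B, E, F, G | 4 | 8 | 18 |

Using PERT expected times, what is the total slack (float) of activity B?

te_A = (2 + 4·3 + 10)/6 = 24/6 = 4
te_B = (2 + 4·7 + 12)/6 = 42/6 = 7
te_C = (9 + 4·14 + 19)/6 = 84/6 = 14
te_D = (8 + 4·9 + 10)/6 = 54/6 = 9
te_E = (4 + 4·10 + 22)/6 = 66/6 = 11
te_F = (1 + 4·4 + 13)/6 = 30/6 = 5
te_G = (1 + 4·2 + 9)/6 = 18/6 = 3
te_H = (4 + 4·8 + 18)/6 = 54/6 = 9

Forward pass:
ES_A = 0; EF_A = 4
ES_B = 0; EF_B = 7
ES_C = 0; EF_C = 14
ES_D = 0; EF_D = 9
ES_E = 4; EF_E = 4+11 = 15
ES_F = 9; EF_F = 9+5 = 14
ES_G = 14; EF_G = 14+3 = 17
ES_H = max(EF_B=7, EF_E=15, EF_F=14, EF_G=17) = 17; EF_H = 17+9 = 26
Expected project duration μ = 26 hours. Critical path: C → G → H.

Backward pass:
LF_H = 26; LS_H = 26−9 = 17
LF_G = LS_H = 17; LS_G = 17−3 = 14
LF_F = LS_H = 17; LS_F = 17−5 = 12
LF_E = LS_H = 17; LS_E = 17−11 = 6
LF_D = LS_F = 12; LS_D = 12−9 = 3
LF_C = LS_G = 14; LS_C = 14−14 = 0
LF_B = LS_H = 17; LS_B = 17−7 = 10
LF_A = LS_E = 6; LS_A = 6−4 = 2
Slack_B = LS_B − ES_B = 10 − 0 = 10

10 hours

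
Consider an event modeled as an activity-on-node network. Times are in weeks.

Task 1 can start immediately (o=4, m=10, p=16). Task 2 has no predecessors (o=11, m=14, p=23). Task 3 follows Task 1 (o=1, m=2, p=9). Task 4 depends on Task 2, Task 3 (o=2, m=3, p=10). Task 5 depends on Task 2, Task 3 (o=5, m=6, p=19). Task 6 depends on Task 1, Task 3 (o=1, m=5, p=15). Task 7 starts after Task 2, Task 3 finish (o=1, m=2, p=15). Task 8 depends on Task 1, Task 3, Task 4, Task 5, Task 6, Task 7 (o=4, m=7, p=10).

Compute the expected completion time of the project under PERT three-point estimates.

30 weeks

te_Task 1 = (4 + 4·10 + 16)/6 = 60/6 = 10
te_Task 2 = (11 + 4·14 + 23)/6 = 90/6 = 15
te_Task 3 = (1 + 4·2 + 9)/6 = 18/6 = 3
te_Task 4 = (2 + 4·3 + 10)/6 = 24/6 = 4
te_Task 5 = (5 + 4·6 + 19)/6 = 48/6 = 8
te_Task 6 = (1 + 4·5 + 15)/6 = 36/6 = 6
te_Task 7 = (1 + 4·2 + 15)/6 = 24/6 = 4
te_Task 8 = (4 + 4·7 + 10)/6 = 42/6 = 7

Forward pass:
ES_Task 1 = 0; EF_Task 1 = 10
ES_Task 2 = 0; EF_Task 2 = 15
ES_Task 3 = 10; EF_Task 3 = 10+3 = 13
ES_Task 4 = max(EF_Task 2=15, EF_Task 3=13) = 15; EF_Task 4 = 15+4 = 19
ES_Task 5 = max(EF_Task 2=15, EF_Task 3=13) = 15; EF_Task 5 = 15+8 = 23
ES_Task 6 = max(EF_Task 1=10, EF_Task 3=13) = 13; EF_Task 6 = 13+6 = 19
ES_Task 7 = max(EF_Task 2=15, EF_Task 3=13) = 15; EF_Task 7 = 15+4 = 19
ES_Task 8 = max(EF_Task 1=10, EF_Task 3=13, EF_Task 4=19, EF_Task 5=23, EF_Task 6=19, EF_Task 7=19) = 23; EF_Task 8 = 23+7 = 30
Expected project duration μ = 30 weeks. Critical path: Task 2 → Task 5 → Task 8.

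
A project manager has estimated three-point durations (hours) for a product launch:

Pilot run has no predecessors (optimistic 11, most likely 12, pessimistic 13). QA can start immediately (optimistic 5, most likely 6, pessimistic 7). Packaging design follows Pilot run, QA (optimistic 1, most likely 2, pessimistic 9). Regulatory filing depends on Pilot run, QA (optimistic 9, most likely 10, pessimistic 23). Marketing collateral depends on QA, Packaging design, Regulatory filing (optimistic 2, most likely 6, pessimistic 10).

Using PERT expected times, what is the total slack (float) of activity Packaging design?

9 hours

te_Pilot run = (11 + 4·12 + 13)/6 = 72/6 = 12
te_QA = (5 + 4·6 + 7)/6 = 36/6 = 6
te_Packaging design = (1 + 4·2 + 9)/6 = 18/6 = 3
te_Regulatory filing = (9 + 4·10 + 23)/6 = 72/6 = 12
te_Marketing collateral = (2 + 4·6 + 10)/6 = 36/6 = 6

Forward pass:
ES_Pilot run = 0; EF_Pilot run = 12
ES_QA = 0; EF_QA = 6
ES_Packaging design = max(EF_Pilot run=12, EF_QA=6) = 12; EF_Packaging design = 12+3 = 15
ES_Regulatory filing = max(EF_Pilot run=12, EF_QA=6) = 12; EF_Regulatory filing = 12+12 = 24
ES_Marketing collateral = max(EF_QA=6, EF_Packaging design=15, EF_Regulatory filing=24) = 24; EF_Marketing collateral = 24+6 = 30
Expected project duration μ = 30 hours. Critical path: Pilot run → Regulatory filing → Marketing collateral.

Backward pass:
LF_Marketing collateral = 30; LS_Marketing collateral = 30−6 = 24
LF_Regulatory filing = LS_Marketing collateral = 24; LS_Regulatory filing = 24−12 = 12
LF_Packaging design = LS_Marketing collateral = 24; LS_Packaging design = 24−3 = 21
LF_QA = min(LS_Packaging design=21, LS_Regulatory filing=12, LS_Marketing collateral=24) = 12; LS_QA = 12−6 = 6
LF_Pilot run = min(LS_Packaging design=21, LS_Regulatory filing=12) = 12; LS_Pilot run = 12−12 = 0
Slack_Packaging design = LS_Packaging design − ES_Packaging design = 21 − 12 = 9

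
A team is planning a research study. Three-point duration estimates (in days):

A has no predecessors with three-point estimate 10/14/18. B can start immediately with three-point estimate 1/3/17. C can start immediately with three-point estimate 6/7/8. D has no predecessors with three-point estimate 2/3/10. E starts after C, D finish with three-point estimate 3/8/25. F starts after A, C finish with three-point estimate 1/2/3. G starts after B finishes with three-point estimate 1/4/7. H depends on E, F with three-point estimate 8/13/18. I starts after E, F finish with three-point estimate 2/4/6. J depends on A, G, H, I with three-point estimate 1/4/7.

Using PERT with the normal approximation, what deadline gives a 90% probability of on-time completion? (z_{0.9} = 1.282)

39.3 days

te_A = (10 + 4·14 + 18)/6 = 84/6 = 14; σ²_A = ((18−10)/6)² = 1.778
te_B = (1 + 4·3 + 17)/6 = 30/6 = 5; σ²_B = ((17−1)/6)² = 7.111
te_C = (6 + 4·7 + 8)/6 = 42/6 = 7; σ²_C = ((8−6)/6)² = 0.111
te_D = (2 + 4·3 + 10)/6 = 24/6 = 4; σ²_D = ((10−2)/6)² = 1.778
te_E = (3 + 4·8 + 25)/6 = 60/6 = 10; σ²_E = ((25−3)/6)² = 13.444
te_F = (1 + 4·2 + 3)/6 = 12/6 = 2; σ²_F = ((3−1)/6)² = 0.111
te_G = (1 + 4·4 + 7)/6 = 24/6 = 4; σ²_G = ((7−1)/6)² = 1.000
te_H = (8 + 4·13 + 18)/6 = 78/6 = 13; σ²_H = ((18−8)/6)² = 2.778
te_I = (2 + 4·4 + 6)/6 = 24/6 = 4; σ²_I = ((6−2)/6)² = 0.444
te_J = (1 + 4·4 + 7)/6 = 24/6 = 4; σ²_J = ((7−1)/6)² = 1.000

Forward pass:
ES_A = 0; EF_A = 14
ES_B = 0; EF_B = 5
ES_C = 0; EF_C = 7
ES_D = 0; EF_D = 4
ES_E = max(EF_C=7, EF_D=4) = 7; EF_E = 7+10 = 17
ES_F = max(EF_A=14, EF_C=7) = 14; EF_F = 14+2 = 16
ES_G = 5; EF_G = 5+4 = 9
ES_H = max(EF_E=17, EF_F=16) = 17; EF_H = 17+13 = 30
ES_I = max(EF_E=17, EF_F=16) = 17; EF_I = 17+4 = 21
ES_J = max(EF_A=14, EF_G=9, EF_H=30, EF_I=21) = 30; EF_J = 30+4 = 34
Expected project duration μ = 34 days. Critical path: C → E → H → J.

Variance along critical path = 0.111 + 13.444 + 2.778 + 1.000 = 17.333; σ = 4.163 days.
D = μ + z·σ = 34 + 1.282·4.163 = 39.3 days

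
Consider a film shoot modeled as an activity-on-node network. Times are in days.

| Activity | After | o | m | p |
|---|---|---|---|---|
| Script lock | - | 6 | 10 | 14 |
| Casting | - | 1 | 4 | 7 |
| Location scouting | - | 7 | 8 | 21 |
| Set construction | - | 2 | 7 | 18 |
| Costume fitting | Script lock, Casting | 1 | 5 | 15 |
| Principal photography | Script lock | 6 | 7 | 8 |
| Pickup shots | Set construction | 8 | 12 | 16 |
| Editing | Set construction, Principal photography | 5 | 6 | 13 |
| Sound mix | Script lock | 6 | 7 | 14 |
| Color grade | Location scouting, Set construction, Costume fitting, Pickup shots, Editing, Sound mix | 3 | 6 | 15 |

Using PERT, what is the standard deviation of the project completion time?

te_Script lock = (6 + 4·10 + 14)/6 = 60/6 = 10; σ²_Script lock = ((14−6)/6)² = 1.778
te_Casting = (1 + 4·4 + 7)/6 = 24/6 = 4; σ²_Casting = ((7−1)/6)² = 1.000
te_Location scouting = (7 + 4·8 + 21)/6 = 60/6 = 10; σ²_Location scouting = ((21−7)/6)² = 5.444
te_Set construction = (2 + 4·7 + 18)/6 = 48/6 = 8; σ²_Set construction = ((18−2)/6)² = 7.111
te_Costume fitting = (1 + 4·5 + 15)/6 = 36/6 = 6; σ²_Costume fitting = ((15−1)/6)² = 5.444
te_Principal photography = (6 + 4·7 + 8)/6 = 42/6 = 7; σ²_Principal photography = ((8−6)/6)² = 0.111
te_Pickup shots = (8 + 4·12 + 16)/6 = 72/6 = 12; σ²_Pickup shots = ((16−8)/6)² = 1.778
te_Editing = (5 + 4·6 + 13)/6 = 42/6 = 7; σ²_Editing = ((13−5)/6)² = 1.778
te_Sound mix = (6 + 4·7 + 14)/6 = 48/6 = 8; σ²_Sound mix = ((14−6)/6)² = 1.778
te_Color grade = (3 + 4·6 + 15)/6 = 42/6 = 7; σ²_Color grade = ((15−3)/6)² = 4.000

Forward pass:
ES_Script lock = 0; EF_Script lock = 10
ES_Casting = 0; EF_Casting = 4
ES_Location scouting = 0; EF_Location scouting = 10
ES_Set construction = 0; EF_Set construction = 8
ES_Costume fitting = max(EF_Script lock=10, EF_Casting=4) = 10; EF_Costume fitting = 10+6 = 16
ES_Principal photography = 10; EF_Principal photography = 10+7 = 17
ES_Pickup shots = 8; EF_Pickup shots = 8+12 = 20
ES_Editing = max(EF_Set construction=8, EF_Principal photography=17) = 17; EF_Editing = 17+7 = 24
ES_Sound mix = 10; EF_Sound mix = 10+8 = 18
ES_Color grade = max(EF_Location scouting=10, EF_Set construction=8, EF_Costume fitting=16, EF_Pickup shots=20, EF_Editing=24, EF_Sound mix=18) = 24; EF_Color grade = 24+7 = 31
Expected project duration μ = 31 days. Critical path: Script lock → Principal photography → Editing → Color grade.

Variance along critical path = 1.778 + 0.111 + 1.778 + 4.000 = 7.667
σ = √7.667 = 2.769 days

2.77 days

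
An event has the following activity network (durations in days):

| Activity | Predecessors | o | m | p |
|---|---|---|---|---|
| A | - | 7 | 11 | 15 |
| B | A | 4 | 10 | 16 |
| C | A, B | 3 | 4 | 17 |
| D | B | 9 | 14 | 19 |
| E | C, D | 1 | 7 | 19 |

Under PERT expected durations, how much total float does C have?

8 days

te_A = (7 + 4·11 + 15)/6 = 66/6 = 11
te_B = (4 + 4·10 + 16)/6 = 60/6 = 10
te_C = (3 + 4·4 + 17)/6 = 36/6 = 6
te_D = (9 + 4·14 + 19)/6 = 84/6 = 14
te_E = (1 + 4·7 + 19)/6 = 48/6 = 8

Forward pass:
ES_A = 0; EF_A = 11
ES_B = 11; EF_B = 11+10 = 21
ES_C = max(EF_A=11, EF_B=21) = 21; EF_C = 21+6 = 27
ES_D = 21; EF_D = 21+14 = 35
ES_E = max(EF_C=27, EF_D=35) = 35; EF_E = 35+8 = 43
Expected project duration μ = 43 days. Critical path: A → B → D → E.

Backward pass:
LF_E = 43; LS_E = 43−8 = 35
LF_D = LS_E = 35; LS_D = 35−14 = 21
LF_C = LS_E = 35; LS_C = 35−6 = 29
LF_B = min(LS_C=29, LS_D=21) = 21; LS_B = 21−10 = 11
LF_A = min(LS_B=11, LS_C=29) = 11; LS_A = 11−11 = 0
Slack_C = LS_C − ES_C = 29 − 21 = 8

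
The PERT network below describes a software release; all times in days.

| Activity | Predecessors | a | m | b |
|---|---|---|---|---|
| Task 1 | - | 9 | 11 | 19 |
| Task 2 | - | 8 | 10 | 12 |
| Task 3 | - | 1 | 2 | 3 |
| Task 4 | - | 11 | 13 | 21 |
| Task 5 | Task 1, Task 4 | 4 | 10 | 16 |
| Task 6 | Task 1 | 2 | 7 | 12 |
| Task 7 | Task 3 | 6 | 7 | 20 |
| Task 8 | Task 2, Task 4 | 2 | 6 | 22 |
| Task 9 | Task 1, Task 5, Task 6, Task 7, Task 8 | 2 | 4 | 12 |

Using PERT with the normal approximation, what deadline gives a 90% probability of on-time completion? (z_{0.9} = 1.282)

33.0 days

te_Task 1 = (9 + 4·11 + 19)/6 = 72/6 = 12; σ²_Task 1 = ((19−9)/6)² = 2.778
te_Task 2 = (8 + 4·10 + 12)/6 = 60/6 = 10; σ²_Task 2 = ((12−8)/6)² = 0.444
te_Task 3 = (1 + 4·2 + 3)/6 = 12/6 = 2; σ²_Task 3 = ((3−1)/6)² = 0.111
te_Task 4 = (11 + 4·13 + 21)/6 = 84/6 = 14; σ²_Task 4 = ((21−11)/6)² = 2.778
te_Task 5 = (4 + 4·10 + 16)/6 = 60/6 = 10; σ²_Task 5 = ((16−4)/6)² = 4.000
te_Task 6 = (2 + 4·7 + 12)/6 = 42/6 = 7; σ²_Task 6 = ((12−2)/6)² = 2.778
te_Task 7 = (6 + 4·7 + 20)/6 = 54/6 = 9; σ²_Task 7 = ((20−6)/6)² = 5.444
te_Task 8 = (2 + 4·6 + 22)/6 = 48/6 = 8; σ²_Task 8 = ((22−2)/6)² = 11.111
te_Task 9 = (2 + 4·4 + 12)/6 = 30/6 = 5; σ²_Task 9 = ((12−2)/6)² = 2.778

Forward pass:
ES_Task 1 = 0; EF_Task 1 = 12
ES_Task 2 = 0; EF_Task 2 = 10
ES_Task 3 = 0; EF_Task 3 = 2
ES_Task 4 = 0; EF_Task 4 = 14
ES_Task 5 = max(EF_Task 1=12, EF_Task 4=14) = 14; EF_Task 5 = 14+10 = 24
ES_Task 6 = 12; EF_Task 6 = 12+7 = 19
ES_Task 7 = 2; EF_Task 7 = 2+9 = 11
ES_Task 8 = max(EF_Task 2=10, EF_Task 4=14) = 14; EF_Task 8 = 14+8 = 22
ES_Task 9 = max(EF_Task 1=12, EF_Task 5=24, EF_Task 6=19, EF_Task 7=11, EF_Task 8=22) = 24; EF_Task 9 = 24+5 = 29
Expected project duration μ = 29 days. Critical path: Task 4 → Task 5 → Task 9.

Variance along critical path = 2.778 + 4.000 + 2.778 = 9.556; σ = 3.091 days.
D = μ + z·σ = 29 + 1.282·3.091 = 33.0 days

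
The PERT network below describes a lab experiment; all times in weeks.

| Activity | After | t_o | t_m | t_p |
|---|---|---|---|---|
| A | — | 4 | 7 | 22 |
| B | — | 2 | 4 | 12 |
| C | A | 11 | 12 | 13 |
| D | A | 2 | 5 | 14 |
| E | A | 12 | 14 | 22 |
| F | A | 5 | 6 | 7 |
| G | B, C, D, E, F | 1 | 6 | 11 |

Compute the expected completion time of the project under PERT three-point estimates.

30 weeks

te_A = (4 + 4·7 + 22)/6 = 54/6 = 9
te_B = (2 + 4·4 + 12)/6 = 30/6 = 5
te_C = (11 + 4·12 + 13)/6 = 72/6 = 12
te_D = (2 + 4·5 + 14)/6 = 36/6 = 6
te_E = (12 + 4·14 + 22)/6 = 90/6 = 15
te_F = (5 + 4·6 + 7)/6 = 36/6 = 6
te_G = (1 + 4·6 + 11)/6 = 36/6 = 6

Forward pass:
ES_A = 0; EF_A = 9
ES_B = 0; EF_B = 5
ES_C = 9; EF_C = 9+12 = 21
ES_D = 9; EF_D = 9+6 = 15
ES_E = 9; EF_E = 9+15 = 24
ES_F = 9; EF_F = 9+6 = 15
ES_G = max(EF_B=5, EF_C=21, EF_D=15, EF_E=24, EF_F=15) = 24; EF_G = 24+6 = 30
Expected project duration μ = 30 weeks. Critical path: A → E → G.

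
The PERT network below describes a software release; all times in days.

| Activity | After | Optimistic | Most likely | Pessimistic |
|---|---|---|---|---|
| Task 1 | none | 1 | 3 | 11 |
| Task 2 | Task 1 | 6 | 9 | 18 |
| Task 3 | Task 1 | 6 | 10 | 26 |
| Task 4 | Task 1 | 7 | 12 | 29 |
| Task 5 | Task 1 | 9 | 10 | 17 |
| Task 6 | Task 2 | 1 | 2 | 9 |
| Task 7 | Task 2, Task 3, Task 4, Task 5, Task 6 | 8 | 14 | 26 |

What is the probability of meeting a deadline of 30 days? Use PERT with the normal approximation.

0.275

te_Task 1 = (1 + 4·3 + 11)/6 = 24/6 = 4; σ²_Task 1 = ((11−1)/6)² = 2.778
te_Task 2 = (6 + 4·9 + 18)/6 = 60/6 = 10; σ²_Task 2 = ((18−6)/6)² = 4.000
te_Task 3 = (6 + 4·10 + 26)/6 = 72/6 = 12; σ²_Task 3 = ((26−6)/6)² = 11.111
te_Task 4 = (7 + 4·12 + 29)/6 = 84/6 = 14; σ²_Task 4 = ((29−7)/6)² = 13.444
te_Task 5 = (9 + 4·10 + 17)/6 = 66/6 = 11; σ²_Task 5 = ((17−9)/6)² = 1.778
te_Task 6 = (1 + 4·2 + 9)/6 = 18/6 = 3; σ²_Task 6 = ((9−1)/6)² = 1.778
te_Task 7 = (8 + 4·14 + 26)/6 = 90/6 = 15; σ²_Task 7 = ((26−8)/6)² = 9.000

Forward pass:
ES_Task 1 = 0; EF_Task 1 = 4
ES_Task 2 = 4; EF_Task 2 = 4+10 = 14
ES_Task 3 = 4; EF_Task 3 = 4+12 = 16
ES_Task 4 = 4; EF_Task 4 = 4+14 = 18
ES_Task 5 = 4; EF_Task 5 = 4+11 = 15
ES_Task 6 = 14; EF_Task 6 = 14+3 = 17
ES_Task 7 = max(EF_Task 2=14, EF_Task 3=16, EF_Task 4=18, EF_Task 5=15, EF_Task 6=17) = 18; EF_Task 7 = 18+15 = 33
Expected project duration μ = 33 days. Critical path: Task 1 → Task 4 → Task 7.

Variance along critical path = 2.778 + 13.444 + 9.000 = 25.222; σ = √25.222 = 5.022 days.
Z = (30 − 33) / 5.022 = -0.597
P(T ≤ 30) = Φ(-0.597) ≈ 0.275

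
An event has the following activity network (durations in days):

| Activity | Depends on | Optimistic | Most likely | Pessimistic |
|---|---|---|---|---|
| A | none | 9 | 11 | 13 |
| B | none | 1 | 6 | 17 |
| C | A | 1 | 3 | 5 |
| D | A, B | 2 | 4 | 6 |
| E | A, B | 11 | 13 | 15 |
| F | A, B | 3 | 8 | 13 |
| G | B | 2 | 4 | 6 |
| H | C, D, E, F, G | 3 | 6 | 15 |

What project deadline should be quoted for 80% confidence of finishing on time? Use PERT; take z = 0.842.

te_A = (9 + 4·11 + 13)/6 = 66/6 = 11; σ²_A = ((13−9)/6)² = 0.444
te_B = (1 + 4·6 + 17)/6 = 42/6 = 7; σ²_B = ((17−1)/6)² = 7.111
te_C = (1 + 4·3 + 5)/6 = 18/6 = 3; σ²_C = ((5−1)/6)² = 0.444
te_D = (2 + 4·4 + 6)/6 = 24/6 = 4; σ²_D = ((6−2)/6)² = 0.444
te_E = (11 + 4·13 + 15)/6 = 78/6 = 13; σ²_E = ((15−11)/6)² = 0.444
te_F = (3 + 4·8 + 13)/6 = 48/6 = 8; σ²_F = ((13−3)/6)² = 2.778
te_G = (2 + 4·4 + 6)/6 = 24/6 = 4; σ²_G = ((6−2)/6)² = 0.444
te_H = (3 + 4·6 + 15)/6 = 42/6 = 7; σ²_H = ((15−3)/6)² = 4.000

Forward pass:
ES_A = 0; EF_A = 11
ES_B = 0; EF_B = 7
ES_C = 11; EF_C = 11+3 = 14
ES_D = max(EF_A=11, EF_B=7) = 11; EF_D = 11+4 = 15
ES_E = max(EF_A=11, EF_B=7) = 11; EF_E = 11+13 = 24
ES_F = max(EF_A=11, EF_B=7) = 11; EF_F = 11+8 = 19
ES_G = 7; EF_G = 7+4 = 11
ES_H = max(EF_C=14, EF_D=15, EF_E=24, EF_F=19, EF_G=11) = 24; EF_H = 24+7 = 31
Expected project duration μ = 31 days. Critical path: A → E → H.

Variance along critical path = 0.444 + 0.444 + 4.000 = 4.889; σ = 2.211 days.
D = μ + z·σ = 31 + 0.842·2.211 = 32.9 days

32.9 days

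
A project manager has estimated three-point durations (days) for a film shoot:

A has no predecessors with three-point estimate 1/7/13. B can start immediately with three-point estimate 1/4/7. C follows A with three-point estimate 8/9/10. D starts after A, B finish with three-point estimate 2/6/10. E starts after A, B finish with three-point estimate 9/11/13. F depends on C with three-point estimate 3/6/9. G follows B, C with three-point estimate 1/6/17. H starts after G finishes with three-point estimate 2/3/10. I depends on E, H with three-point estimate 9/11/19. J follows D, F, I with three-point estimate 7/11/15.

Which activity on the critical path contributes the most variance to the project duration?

te_A = (1 + 4·7 + 13)/6 = 42/6 = 7; σ²_A = ((13−1)/6)² = 4.000
te_B = (1 + 4·4 + 7)/6 = 24/6 = 4; σ²_B = ((7−1)/6)² = 1.000
te_C = (8 + 4·9 + 10)/6 = 54/6 = 9; σ²_C = ((10−8)/6)² = 0.111
te_D = (2 + 4·6 + 10)/6 = 36/6 = 6; σ²_D = ((10−2)/6)² = 1.778
te_E = (9 + 4·11 + 13)/6 = 66/6 = 11; σ²_E = ((13−9)/6)² = 0.444
te_F = (3 + 4·6 + 9)/6 = 36/6 = 6; σ²_F = ((9−3)/6)² = 1.000
te_G = (1 + 4·6 + 17)/6 = 42/6 = 7; σ²_G = ((17−1)/6)² = 7.111
te_H = (2 + 4·3 + 10)/6 = 24/6 = 4; σ²_H = ((10−2)/6)² = 1.778
te_I = (9 + 4·11 + 19)/6 = 72/6 = 12; σ²_I = ((19−9)/6)² = 2.778
te_J = (7 + 4·11 + 15)/6 = 66/6 = 11; σ²_J = ((15−7)/6)² = 1.778

Forward pass:
ES_A = 0; EF_A = 7
ES_B = 0; EF_B = 4
ES_C = 7; EF_C = 7+9 = 16
ES_D = max(EF_A=7, EF_B=4) = 7; EF_D = 7+6 = 13
ES_E = max(EF_A=7, EF_B=4) = 7; EF_E = 7+11 = 18
ES_F = 16; EF_F = 16+6 = 22
ES_G = max(EF_B=4, EF_C=16) = 16; EF_G = 16+7 = 23
ES_H = 23; EF_H = 23+4 = 27
ES_I = max(EF_E=18, EF_H=27) = 27; EF_I = 27+12 = 39
ES_J = max(EF_D=13, EF_F=22, EF_I=39) = 39; EF_J = 39+11 = 50
Expected project duration μ = 50 days. Critical path: A → C → G → H → I → J.

Variances on critical path: σ²_A=4.000, σ²_C=0.111, σ²_G=7.111, σ²_H=1.778, σ²_I=2.778, σ²_J=1.778.
Largest is σ²_G = 7.111.

G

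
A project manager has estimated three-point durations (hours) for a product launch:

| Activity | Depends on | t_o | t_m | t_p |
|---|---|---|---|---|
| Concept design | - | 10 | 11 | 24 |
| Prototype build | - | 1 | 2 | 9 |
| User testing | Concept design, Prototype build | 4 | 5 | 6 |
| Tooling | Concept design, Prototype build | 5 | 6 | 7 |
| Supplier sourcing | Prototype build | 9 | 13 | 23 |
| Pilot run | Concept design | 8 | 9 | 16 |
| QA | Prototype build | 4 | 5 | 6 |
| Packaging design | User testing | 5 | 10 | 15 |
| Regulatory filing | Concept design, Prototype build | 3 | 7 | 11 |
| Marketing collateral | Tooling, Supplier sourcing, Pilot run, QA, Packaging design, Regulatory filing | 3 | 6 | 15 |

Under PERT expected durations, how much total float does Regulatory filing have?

8 hours

te_Concept design = (10 + 4·11 + 24)/6 = 78/6 = 13
te_Prototype build = (1 + 4·2 + 9)/6 = 18/6 = 3
te_User testing = (4 + 4·5 + 6)/6 = 30/6 = 5
te_Tooling = (5 + 4·6 + 7)/6 = 36/6 = 6
te_Supplier sourcing = (9 + 4·13 + 23)/6 = 84/6 = 14
te_Pilot run = (8 + 4·9 + 16)/6 = 60/6 = 10
te_QA = (4 + 4·5 + 6)/6 = 30/6 = 5
te_Packaging design = (5 + 4·10 + 15)/6 = 60/6 = 10
te_Regulatory filing = (3 + 4·7 + 11)/6 = 42/6 = 7
te_Marketing collateral = (3 + 4·6 + 15)/6 = 42/6 = 7

Forward pass:
ES_Concept design = 0; EF_Concept design = 13
ES_Prototype build = 0; EF_Prototype build = 3
ES_User testing = max(EF_Concept design=13, EF_Prototype build=3) = 13; EF_User testing = 13+5 = 18
ES_Tooling = max(EF_Concept design=13, EF_Prototype build=3) = 13; EF_Tooling = 13+6 = 19
ES_Supplier sourcing = 3; EF_Supplier sourcing = 3+14 = 17
ES_Pilot run = 13; EF_Pilot run = 13+10 = 23
ES_QA = 3; EF_QA = 3+5 = 8
ES_Packaging design = 18; EF_Packaging design = 18+10 = 28
ES_Regulatory filing = max(EF_Concept design=13, EF_Prototype build=3) = 13; EF_Regulatory filing = 13+7 = 20
ES_Marketing collateral = max(EF_Tooling=19, EF_Supplier sourcing=17, EF_Pilot run=23, EF_QA=8, EF_Packaging design=28, EF_Regulatory filing=20) = 28; EF_Marketing collateral = 28+7 = 35
Expected project duration μ = 35 hours. Critical path: Concept design → User testing → Packaging design → Marketing collateral.

Backward pass:
LF_Marketing collateral = 35; LS_Marketing collateral = 35−7 = 28
LF_Regulatory filing = LS_Marketing collateral = 28; LS_Regulatory filing = 28−7 = 21
LF_Packaging design = LS_Marketing collateral = 28; LS_Packaging design = 28−10 = 18
LF_QA = LS_Marketing collateral = 28; LS_QA = 28−5 = 23
LF_Pilot run = LS_Marketing collateral = 28; LS_Pilot run = 28−10 = 18
LF_Supplier sourcing = LS_Marketing collateral = 28; LS_Supplier sourcing = 28−14 = 14
LF_Tooling = LS_Marketing collateral = 28; LS_Tooling = 28−6 = 22
LF_User testing = LS_Packaging design = 18; LS_User testing = 18−5 = 13
LF_Prototype build = min(LS_User testing=13, LS_Tooling=22, LS_Supplier sourcing=14, LS_QA=23, LS_Regulatory filing=21) = 13; LS_Prototype build = 13−3 = 10
LF_Concept design = min(LS_User testing=13, LS_Tooling=22, LS_Pilot run=18, LS_Regulatory filing=21) = 13; LS_Concept design = 13−13 = 0
Slack_Regulatory filing = LS_Regulatory filing − ES_Regulatory filing = 21 − 13 = 8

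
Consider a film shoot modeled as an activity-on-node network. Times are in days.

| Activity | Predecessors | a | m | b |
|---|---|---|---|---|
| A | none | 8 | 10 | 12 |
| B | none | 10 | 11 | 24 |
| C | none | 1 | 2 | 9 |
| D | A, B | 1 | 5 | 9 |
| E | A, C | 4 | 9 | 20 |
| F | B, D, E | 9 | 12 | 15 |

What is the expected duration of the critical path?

te_A = (8 + 4·10 + 12)/6 = 60/6 = 10
te_B = (10 + 4·11 + 24)/6 = 78/6 = 13
te_C = (1 + 4·2 + 9)/6 = 18/6 = 3
te_D = (1 + 4·5 + 9)/6 = 30/6 = 5
te_E = (4 + 4·9 + 20)/6 = 60/6 = 10
te_F = (9 + 4·12 + 15)/6 = 72/6 = 12

Forward pass:
ES_A = 0; EF_A = 10
ES_B = 0; EF_B = 13
ES_C = 0; EF_C = 3
ES_D = max(EF_A=10, EF_B=13) = 13; EF_D = 13+5 = 18
ES_E = max(EF_A=10, EF_C=3) = 10; EF_E = 10+10 = 20
ES_F = max(EF_B=13, EF_D=18, EF_E=20) = 20; EF_F = 20+12 = 32
Expected project duration μ = 32 days. Critical path: A → E → F.

32 days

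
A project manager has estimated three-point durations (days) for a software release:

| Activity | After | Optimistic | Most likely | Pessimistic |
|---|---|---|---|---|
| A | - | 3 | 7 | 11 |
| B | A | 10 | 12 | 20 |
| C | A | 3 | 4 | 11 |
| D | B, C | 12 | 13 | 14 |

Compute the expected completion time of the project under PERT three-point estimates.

te_A = (3 + 4·7 + 11)/6 = 42/6 = 7
te_B = (10 + 4·12 + 20)/6 = 78/6 = 13
te_C = (3 + 4·4 + 11)/6 = 30/6 = 5
te_D = (12 + 4·13 + 14)/6 = 78/6 = 13

Forward pass:
ES_A = 0; EF_A = 7
ES_B = 7; EF_B = 7+13 = 20
ES_C = 7; EF_C = 7+5 = 12
ES_D = max(EF_B=20, EF_C=12) = 20; EF_D = 20+13 = 33
Expected project duration μ = 33 days. Critical path: A → B → D.

33 days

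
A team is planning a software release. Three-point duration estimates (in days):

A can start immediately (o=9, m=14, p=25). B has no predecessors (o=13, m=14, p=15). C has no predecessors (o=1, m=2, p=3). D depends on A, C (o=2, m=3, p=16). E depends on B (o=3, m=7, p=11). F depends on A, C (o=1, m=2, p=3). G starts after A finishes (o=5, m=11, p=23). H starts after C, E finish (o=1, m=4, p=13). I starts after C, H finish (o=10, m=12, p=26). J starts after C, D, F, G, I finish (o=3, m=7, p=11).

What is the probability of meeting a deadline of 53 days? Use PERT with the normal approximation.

0.941

te_A = (9 + 4·14 + 25)/6 = 90/6 = 15; σ²_A = ((25−9)/6)² = 7.111
te_B = (13 + 4·14 + 15)/6 = 84/6 = 14; σ²_B = ((15−13)/6)² = 0.111
te_C = (1 + 4·2 + 3)/6 = 12/6 = 2; σ²_C = ((3−1)/6)² = 0.111
te_D = (2 + 4·3 + 16)/6 = 30/6 = 5; σ²_D = ((16−2)/6)² = 5.444
te_E = (3 + 4·7 + 11)/6 = 42/6 = 7; σ²_E = ((11−3)/6)² = 1.778
te_F = (1 + 4·2 + 3)/6 = 12/6 = 2; σ²_F = ((3−1)/6)² = 0.111
te_G = (5 + 4·11 + 23)/6 = 72/6 = 12; σ²_G = ((23−5)/6)² = 9.000
te_H = (1 + 4·4 + 13)/6 = 30/6 = 5; σ²_H = ((13−1)/6)² = 4.000
te_I = (10 + 4·12 + 26)/6 = 84/6 = 14; σ²_I = ((26−10)/6)² = 7.111
te_J = (3 + 4·7 + 11)/6 = 42/6 = 7; σ²_J = ((11−3)/6)² = 1.778

Forward pass:
ES_A = 0; EF_A = 15
ES_B = 0; EF_B = 14
ES_C = 0; EF_C = 2
ES_D = max(EF_A=15, EF_C=2) = 15; EF_D = 15+5 = 20
ES_E = 14; EF_E = 14+7 = 21
ES_F = max(EF_A=15, EF_C=2) = 15; EF_F = 15+2 = 17
ES_G = 15; EF_G = 15+12 = 27
ES_H = max(EF_C=2, EF_E=21) = 21; EF_H = 21+5 = 26
ES_I = max(EF_C=2, EF_H=26) = 26; EF_I = 26+14 = 40
ES_J = max(EF_C=2, EF_D=20, EF_F=17, EF_G=27, EF_I=40) = 40; EF_J = 40+7 = 47
Expected project duration μ = 47 days. Critical path: B → E → H → I → J.

Variance along critical path = 0.111 + 1.778 + 4.000 + 7.111 + 1.778 = 14.778; σ = √14.778 = 3.844 days.
Z = (53 − 47) / 3.844 = 1.561
P(T ≤ 53) = Φ(1.561) ≈ 0.941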